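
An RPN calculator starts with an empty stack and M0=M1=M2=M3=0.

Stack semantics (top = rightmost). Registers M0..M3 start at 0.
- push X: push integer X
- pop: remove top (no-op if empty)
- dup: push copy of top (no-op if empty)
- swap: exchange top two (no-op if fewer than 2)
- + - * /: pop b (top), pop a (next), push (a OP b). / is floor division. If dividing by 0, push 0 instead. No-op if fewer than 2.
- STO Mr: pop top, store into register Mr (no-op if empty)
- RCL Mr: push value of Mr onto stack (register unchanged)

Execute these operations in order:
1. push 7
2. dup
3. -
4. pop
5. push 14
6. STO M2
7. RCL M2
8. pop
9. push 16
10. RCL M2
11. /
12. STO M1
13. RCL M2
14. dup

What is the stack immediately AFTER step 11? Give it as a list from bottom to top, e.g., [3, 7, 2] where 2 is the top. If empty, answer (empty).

After op 1 (push 7): stack=[7] mem=[0,0,0,0]
After op 2 (dup): stack=[7,7] mem=[0,0,0,0]
After op 3 (-): stack=[0] mem=[0,0,0,0]
After op 4 (pop): stack=[empty] mem=[0,0,0,0]
After op 5 (push 14): stack=[14] mem=[0,0,0,0]
After op 6 (STO M2): stack=[empty] mem=[0,0,14,0]
After op 7 (RCL M2): stack=[14] mem=[0,0,14,0]
After op 8 (pop): stack=[empty] mem=[0,0,14,0]
After op 9 (push 16): stack=[16] mem=[0,0,14,0]
After op 10 (RCL M2): stack=[16,14] mem=[0,0,14,0]
After op 11 (/): stack=[1] mem=[0,0,14,0]

[1]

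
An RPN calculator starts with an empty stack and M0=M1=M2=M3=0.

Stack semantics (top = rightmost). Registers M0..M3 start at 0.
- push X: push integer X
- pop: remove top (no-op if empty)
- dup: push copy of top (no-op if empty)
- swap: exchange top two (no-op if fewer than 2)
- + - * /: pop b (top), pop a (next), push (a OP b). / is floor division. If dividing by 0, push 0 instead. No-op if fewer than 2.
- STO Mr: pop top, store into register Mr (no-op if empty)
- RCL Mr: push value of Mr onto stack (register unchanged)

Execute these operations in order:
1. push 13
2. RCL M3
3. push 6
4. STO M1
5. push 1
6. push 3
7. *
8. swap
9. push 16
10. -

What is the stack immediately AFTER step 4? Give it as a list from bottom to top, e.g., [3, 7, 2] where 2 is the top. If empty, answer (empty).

After op 1 (push 13): stack=[13] mem=[0,0,0,0]
After op 2 (RCL M3): stack=[13,0] mem=[0,0,0,0]
After op 3 (push 6): stack=[13,0,6] mem=[0,0,0,0]
After op 4 (STO M1): stack=[13,0] mem=[0,6,0,0]

[13, 0]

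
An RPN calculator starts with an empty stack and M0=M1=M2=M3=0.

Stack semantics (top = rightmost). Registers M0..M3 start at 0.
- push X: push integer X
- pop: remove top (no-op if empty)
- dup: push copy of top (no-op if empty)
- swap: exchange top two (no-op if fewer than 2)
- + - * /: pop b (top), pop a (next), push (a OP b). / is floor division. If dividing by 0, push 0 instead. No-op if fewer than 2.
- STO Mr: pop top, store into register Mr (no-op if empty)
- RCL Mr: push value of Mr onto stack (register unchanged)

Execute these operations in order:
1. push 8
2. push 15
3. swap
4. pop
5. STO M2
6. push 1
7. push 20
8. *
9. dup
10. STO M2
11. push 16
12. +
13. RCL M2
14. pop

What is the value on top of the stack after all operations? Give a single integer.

After op 1 (push 8): stack=[8] mem=[0,0,0,0]
After op 2 (push 15): stack=[8,15] mem=[0,0,0,0]
After op 3 (swap): stack=[15,8] mem=[0,0,0,0]
After op 4 (pop): stack=[15] mem=[0,0,0,0]
After op 5 (STO M2): stack=[empty] mem=[0,0,15,0]
After op 6 (push 1): stack=[1] mem=[0,0,15,0]
After op 7 (push 20): stack=[1,20] mem=[0,0,15,0]
After op 8 (*): stack=[20] mem=[0,0,15,0]
After op 9 (dup): stack=[20,20] mem=[0,0,15,0]
After op 10 (STO M2): stack=[20] mem=[0,0,20,0]
After op 11 (push 16): stack=[20,16] mem=[0,0,20,0]
After op 12 (+): stack=[36] mem=[0,0,20,0]
After op 13 (RCL M2): stack=[36,20] mem=[0,0,20,0]
After op 14 (pop): stack=[36] mem=[0,0,20,0]

Answer: 36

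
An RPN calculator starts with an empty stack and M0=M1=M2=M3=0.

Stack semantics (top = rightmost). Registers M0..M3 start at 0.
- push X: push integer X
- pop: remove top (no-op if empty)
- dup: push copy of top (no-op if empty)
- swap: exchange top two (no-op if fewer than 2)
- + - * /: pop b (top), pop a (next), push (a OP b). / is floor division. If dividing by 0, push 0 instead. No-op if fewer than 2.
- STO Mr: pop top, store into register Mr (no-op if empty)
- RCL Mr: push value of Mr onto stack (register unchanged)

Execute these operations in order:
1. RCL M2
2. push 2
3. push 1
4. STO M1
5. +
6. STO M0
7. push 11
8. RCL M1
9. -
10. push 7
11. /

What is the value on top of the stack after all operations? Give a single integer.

After op 1 (RCL M2): stack=[0] mem=[0,0,0,0]
After op 2 (push 2): stack=[0,2] mem=[0,0,0,0]
After op 3 (push 1): stack=[0,2,1] mem=[0,0,0,0]
After op 4 (STO M1): stack=[0,2] mem=[0,1,0,0]
After op 5 (+): stack=[2] mem=[0,1,0,0]
After op 6 (STO M0): stack=[empty] mem=[2,1,0,0]
After op 7 (push 11): stack=[11] mem=[2,1,0,0]
After op 8 (RCL M1): stack=[11,1] mem=[2,1,0,0]
After op 9 (-): stack=[10] mem=[2,1,0,0]
After op 10 (push 7): stack=[10,7] mem=[2,1,0,0]
After op 11 (/): stack=[1] mem=[2,1,0,0]

Answer: 1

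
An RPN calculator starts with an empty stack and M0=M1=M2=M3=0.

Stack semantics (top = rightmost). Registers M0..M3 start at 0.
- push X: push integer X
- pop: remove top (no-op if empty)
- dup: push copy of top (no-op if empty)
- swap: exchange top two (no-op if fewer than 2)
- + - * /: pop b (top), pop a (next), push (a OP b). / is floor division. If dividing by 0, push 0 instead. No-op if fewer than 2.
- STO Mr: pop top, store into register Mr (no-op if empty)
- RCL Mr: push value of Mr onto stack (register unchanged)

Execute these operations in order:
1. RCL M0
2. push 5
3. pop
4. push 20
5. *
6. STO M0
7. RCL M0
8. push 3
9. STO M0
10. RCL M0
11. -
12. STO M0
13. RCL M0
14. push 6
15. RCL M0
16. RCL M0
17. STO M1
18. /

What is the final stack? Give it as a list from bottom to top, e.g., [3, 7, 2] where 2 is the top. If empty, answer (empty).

After op 1 (RCL M0): stack=[0] mem=[0,0,0,0]
After op 2 (push 5): stack=[0,5] mem=[0,0,0,0]
After op 3 (pop): stack=[0] mem=[0,0,0,0]
After op 4 (push 20): stack=[0,20] mem=[0,0,0,0]
After op 5 (*): stack=[0] mem=[0,0,0,0]
After op 6 (STO M0): stack=[empty] mem=[0,0,0,0]
After op 7 (RCL M0): stack=[0] mem=[0,0,0,0]
After op 8 (push 3): stack=[0,3] mem=[0,0,0,0]
After op 9 (STO M0): stack=[0] mem=[3,0,0,0]
After op 10 (RCL M0): stack=[0,3] mem=[3,0,0,0]
After op 11 (-): stack=[-3] mem=[3,0,0,0]
After op 12 (STO M0): stack=[empty] mem=[-3,0,0,0]
After op 13 (RCL M0): stack=[-3] mem=[-3,0,0,0]
After op 14 (push 6): stack=[-3,6] mem=[-3,0,0,0]
After op 15 (RCL M0): stack=[-3,6,-3] mem=[-3,0,0,0]
After op 16 (RCL M0): stack=[-3,6,-3,-3] mem=[-3,0,0,0]
After op 17 (STO M1): stack=[-3,6,-3] mem=[-3,-3,0,0]
After op 18 (/): stack=[-3,-2] mem=[-3,-3,0,0]

Answer: [-3, -2]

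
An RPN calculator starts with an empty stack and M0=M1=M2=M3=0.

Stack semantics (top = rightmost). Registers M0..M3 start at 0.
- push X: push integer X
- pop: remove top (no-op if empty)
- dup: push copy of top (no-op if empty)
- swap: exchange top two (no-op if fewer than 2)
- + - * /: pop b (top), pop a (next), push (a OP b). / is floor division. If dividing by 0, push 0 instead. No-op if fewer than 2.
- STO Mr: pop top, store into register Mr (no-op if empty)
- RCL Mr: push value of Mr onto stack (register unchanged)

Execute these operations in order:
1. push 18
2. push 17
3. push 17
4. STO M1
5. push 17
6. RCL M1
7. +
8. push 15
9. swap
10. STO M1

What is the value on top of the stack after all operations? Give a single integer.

After op 1 (push 18): stack=[18] mem=[0,0,0,0]
After op 2 (push 17): stack=[18,17] mem=[0,0,0,0]
After op 3 (push 17): stack=[18,17,17] mem=[0,0,0,0]
After op 4 (STO M1): stack=[18,17] mem=[0,17,0,0]
After op 5 (push 17): stack=[18,17,17] mem=[0,17,0,0]
After op 6 (RCL M1): stack=[18,17,17,17] mem=[0,17,0,0]
After op 7 (+): stack=[18,17,34] mem=[0,17,0,0]
After op 8 (push 15): stack=[18,17,34,15] mem=[0,17,0,0]
After op 9 (swap): stack=[18,17,15,34] mem=[0,17,0,0]
After op 10 (STO M1): stack=[18,17,15] mem=[0,34,0,0]

Answer: 15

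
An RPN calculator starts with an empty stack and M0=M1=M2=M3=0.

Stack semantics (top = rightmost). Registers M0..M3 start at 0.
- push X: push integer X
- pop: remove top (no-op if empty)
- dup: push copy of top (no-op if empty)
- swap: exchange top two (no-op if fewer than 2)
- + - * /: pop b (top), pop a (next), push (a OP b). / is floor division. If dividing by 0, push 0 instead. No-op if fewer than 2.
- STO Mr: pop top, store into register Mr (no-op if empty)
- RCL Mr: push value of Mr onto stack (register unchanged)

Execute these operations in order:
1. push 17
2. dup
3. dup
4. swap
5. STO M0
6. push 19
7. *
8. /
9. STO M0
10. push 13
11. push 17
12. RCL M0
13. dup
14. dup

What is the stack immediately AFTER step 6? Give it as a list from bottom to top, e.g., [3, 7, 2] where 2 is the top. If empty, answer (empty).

After op 1 (push 17): stack=[17] mem=[0,0,0,0]
After op 2 (dup): stack=[17,17] mem=[0,0,0,0]
After op 3 (dup): stack=[17,17,17] mem=[0,0,0,0]
After op 4 (swap): stack=[17,17,17] mem=[0,0,0,0]
After op 5 (STO M0): stack=[17,17] mem=[17,0,0,0]
After op 6 (push 19): stack=[17,17,19] mem=[17,0,0,0]

[17, 17, 19]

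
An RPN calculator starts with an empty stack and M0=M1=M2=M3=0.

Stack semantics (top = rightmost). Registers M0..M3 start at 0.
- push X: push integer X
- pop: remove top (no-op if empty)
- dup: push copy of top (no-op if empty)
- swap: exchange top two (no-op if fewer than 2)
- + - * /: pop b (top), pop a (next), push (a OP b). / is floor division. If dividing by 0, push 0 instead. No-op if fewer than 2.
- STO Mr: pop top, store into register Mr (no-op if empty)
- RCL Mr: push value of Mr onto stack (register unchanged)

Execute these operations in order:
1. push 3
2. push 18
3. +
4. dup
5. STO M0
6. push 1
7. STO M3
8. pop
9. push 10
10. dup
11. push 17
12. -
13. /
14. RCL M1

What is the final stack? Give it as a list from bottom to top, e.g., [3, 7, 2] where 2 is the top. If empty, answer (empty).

After op 1 (push 3): stack=[3] mem=[0,0,0,0]
After op 2 (push 18): stack=[3,18] mem=[0,0,0,0]
After op 3 (+): stack=[21] mem=[0,0,0,0]
After op 4 (dup): stack=[21,21] mem=[0,0,0,0]
After op 5 (STO M0): stack=[21] mem=[21,0,0,0]
After op 6 (push 1): stack=[21,1] mem=[21,0,0,0]
After op 7 (STO M3): stack=[21] mem=[21,0,0,1]
After op 8 (pop): stack=[empty] mem=[21,0,0,1]
After op 9 (push 10): stack=[10] mem=[21,0,0,1]
After op 10 (dup): stack=[10,10] mem=[21,0,0,1]
After op 11 (push 17): stack=[10,10,17] mem=[21,0,0,1]
After op 12 (-): stack=[10,-7] mem=[21,0,0,1]
After op 13 (/): stack=[-2] mem=[21,0,0,1]
After op 14 (RCL M1): stack=[-2,0] mem=[21,0,0,1]

Answer: [-2, 0]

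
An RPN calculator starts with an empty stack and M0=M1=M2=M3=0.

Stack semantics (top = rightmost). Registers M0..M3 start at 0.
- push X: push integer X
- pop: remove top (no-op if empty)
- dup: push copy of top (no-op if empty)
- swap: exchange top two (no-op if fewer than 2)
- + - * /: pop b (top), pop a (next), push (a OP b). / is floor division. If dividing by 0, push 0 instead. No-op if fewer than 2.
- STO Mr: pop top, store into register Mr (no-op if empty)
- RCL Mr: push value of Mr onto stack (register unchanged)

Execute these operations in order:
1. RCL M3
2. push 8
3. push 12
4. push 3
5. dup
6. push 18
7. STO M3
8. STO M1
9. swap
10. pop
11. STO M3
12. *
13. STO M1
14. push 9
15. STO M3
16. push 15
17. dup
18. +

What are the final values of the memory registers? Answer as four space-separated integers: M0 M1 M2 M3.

After op 1 (RCL M3): stack=[0] mem=[0,0,0,0]
After op 2 (push 8): stack=[0,8] mem=[0,0,0,0]
After op 3 (push 12): stack=[0,8,12] mem=[0,0,0,0]
After op 4 (push 3): stack=[0,8,12,3] mem=[0,0,0,0]
After op 5 (dup): stack=[0,8,12,3,3] mem=[0,0,0,0]
After op 6 (push 18): stack=[0,8,12,3,3,18] mem=[0,0,0,0]
After op 7 (STO M3): stack=[0,8,12,3,3] mem=[0,0,0,18]
After op 8 (STO M1): stack=[0,8,12,3] mem=[0,3,0,18]
After op 9 (swap): stack=[0,8,3,12] mem=[0,3,0,18]
After op 10 (pop): stack=[0,8,3] mem=[0,3,0,18]
After op 11 (STO M3): stack=[0,8] mem=[0,3,0,3]
After op 12 (*): stack=[0] mem=[0,3,0,3]
After op 13 (STO M1): stack=[empty] mem=[0,0,0,3]
After op 14 (push 9): stack=[9] mem=[0,0,0,3]
After op 15 (STO M3): stack=[empty] mem=[0,0,0,9]
After op 16 (push 15): stack=[15] mem=[0,0,0,9]
After op 17 (dup): stack=[15,15] mem=[0,0,0,9]
After op 18 (+): stack=[30] mem=[0,0,0,9]

Answer: 0 0 0 9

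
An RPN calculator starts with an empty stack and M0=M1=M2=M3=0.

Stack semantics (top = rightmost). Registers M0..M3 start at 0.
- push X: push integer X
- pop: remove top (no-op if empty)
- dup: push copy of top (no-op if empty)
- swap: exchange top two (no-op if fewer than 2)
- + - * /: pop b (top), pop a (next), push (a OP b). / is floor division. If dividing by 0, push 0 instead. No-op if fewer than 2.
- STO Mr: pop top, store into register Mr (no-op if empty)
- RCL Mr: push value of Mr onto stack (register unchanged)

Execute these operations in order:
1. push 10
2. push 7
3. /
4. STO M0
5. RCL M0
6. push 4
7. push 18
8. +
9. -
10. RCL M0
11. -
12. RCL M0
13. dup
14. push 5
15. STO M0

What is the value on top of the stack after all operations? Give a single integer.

After op 1 (push 10): stack=[10] mem=[0,0,0,0]
After op 2 (push 7): stack=[10,7] mem=[0,0,0,0]
After op 3 (/): stack=[1] mem=[0,0,0,0]
After op 4 (STO M0): stack=[empty] mem=[1,0,0,0]
After op 5 (RCL M0): stack=[1] mem=[1,0,0,0]
After op 6 (push 4): stack=[1,4] mem=[1,0,0,0]
After op 7 (push 18): stack=[1,4,18] mem=[1,0,0,0]
After op 8 (+): stack=[1,22] mem=[1,0,0,0]
After op 9 (-): stack=[-21] mem=[1,0,0,0]
After op 10 (RCL M0): stack=[-21,1] mem=[1,0,0,0]
After op 11 (-): stack=[-22] mem=[1,0,0,0]
After op 12 (RCL M0): stack=[-22,1] mem=[1,0,0,0]
After op 13 (dup): stack=[-22,1,1] mem=[1,0,0,0]
After op 14 (push 5): stack=[-22,1,1,5] mem=[1,0,0,0]
After op 15 (STO M0): stack=[-22,1,1] mem=[5,0,0,0]

Answer: 1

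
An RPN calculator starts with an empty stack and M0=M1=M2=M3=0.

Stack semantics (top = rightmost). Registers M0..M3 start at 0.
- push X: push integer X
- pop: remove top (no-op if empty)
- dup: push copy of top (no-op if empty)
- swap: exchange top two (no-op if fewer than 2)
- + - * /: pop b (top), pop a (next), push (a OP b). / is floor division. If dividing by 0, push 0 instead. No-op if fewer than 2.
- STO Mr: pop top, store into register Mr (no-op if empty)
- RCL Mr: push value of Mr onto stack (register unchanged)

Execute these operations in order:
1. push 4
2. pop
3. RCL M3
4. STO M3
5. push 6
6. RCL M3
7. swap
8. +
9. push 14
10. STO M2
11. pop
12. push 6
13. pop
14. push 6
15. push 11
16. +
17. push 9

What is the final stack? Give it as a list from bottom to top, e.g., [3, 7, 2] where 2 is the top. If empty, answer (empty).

After op 1 (push 4): stack=[4] mem=[0,0,0,0]
After op 2 (pop): stack=[empty] mem=[0,0,0,0]
After op 3 (RCL M3): stack=[0] mem=[0,0,0,0]
After op 4 (STO M3): stack=[empty] mem=[0,0,0,0]
After op 5 (push 6): stack=[6] mem=[0,0,0,0]
After op 6 (RCL M3): stack=[6,0] mem=[0,0,0,0]
After op 7 (swap): stack=[0,6] mem=[0,0,0,0]
After op 8 (+): stack=[6] mem=[0,0,0,0]
After op 9 (push 14): stack=[6,14] mem=[0,0,0,0]
After op 10 (STO M2): stack=[6] mem=[0,0,14,0]
After op 11 (pop): stack=[empty] mem=[0,0,14,0]
After op 12 (push 6): stack=[6] mem=[0,0,14,0]
After op 13 (pop): stack=[empty] mem=[0,0,14,0]
After op 14 (push 6): stack=[6] mem=[0,0,14,0]
After op 15 (push 11): stack=[6,11] mem=[0,0,14,0]
After op 16 (+): stack=[17] mem=[0,0,14,0]
After op 17 (push 9): stack=[17,9] mem=[0,0,14,0]

Answer: [17, 9]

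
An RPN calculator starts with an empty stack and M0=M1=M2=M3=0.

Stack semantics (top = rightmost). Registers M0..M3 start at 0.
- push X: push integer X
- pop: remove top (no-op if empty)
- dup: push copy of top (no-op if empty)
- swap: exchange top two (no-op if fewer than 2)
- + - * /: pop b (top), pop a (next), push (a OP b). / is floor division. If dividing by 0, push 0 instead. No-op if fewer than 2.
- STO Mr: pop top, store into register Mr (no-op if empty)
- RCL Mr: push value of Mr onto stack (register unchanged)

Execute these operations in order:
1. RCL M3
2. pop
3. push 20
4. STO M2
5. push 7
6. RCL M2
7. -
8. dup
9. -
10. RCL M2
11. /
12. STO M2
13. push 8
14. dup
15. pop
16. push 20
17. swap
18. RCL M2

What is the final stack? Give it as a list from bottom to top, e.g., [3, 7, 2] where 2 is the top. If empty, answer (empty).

After op 1 (RCL M3): stack=[0] mem=[0,0,0,0]
After op 2 (pop): stack=[empty] mem=[0,0,0,0]
After op 3 (push 20): stack=[20] mem=[0,0,0,0]
After op 4 (STO M2): stack=[empty] mem=[0,0,20,0]
After op 5 (push 7): stack=[7] mem=[0,0,20,0]
After op 6 (RCL M2): stack=[7,20] mem=[0,0,20,0]
After op 7 (-): stack=[-13] mem=[0,0,20,0]
After op 8 (dup): stack=[-13,-13] mem=[0,0,20,0]
After op 9 (-): stack=[0] mem=[0,0,20,0]
After op 10 (RCL M2): stack=[0,20] mem=[0,0,20,0]
After op 11 (/): stack=[0] mem=[0,0,20,0]
After op 12 (STO M2): stack=[empty] mem=[0,0,0,0]
After op 13 (push 8): stack=[8] mem=[0,0,0,0]
After op 14 (dup): stack=[8,8] mem=[0,0,0,0]
After op 15 (pop): stack=[8] mem=[0,0,0,0]
After op 16 (push 20): stack=[8,20] mem=[0,0,0,0]
After op 17 (swap): stack=[20,8] mem=[0,0,0,0]
After op 18 (RCL M2): stack=[20,8,0] mem=[0,0,0,0]

Answer: [20, 8, 0]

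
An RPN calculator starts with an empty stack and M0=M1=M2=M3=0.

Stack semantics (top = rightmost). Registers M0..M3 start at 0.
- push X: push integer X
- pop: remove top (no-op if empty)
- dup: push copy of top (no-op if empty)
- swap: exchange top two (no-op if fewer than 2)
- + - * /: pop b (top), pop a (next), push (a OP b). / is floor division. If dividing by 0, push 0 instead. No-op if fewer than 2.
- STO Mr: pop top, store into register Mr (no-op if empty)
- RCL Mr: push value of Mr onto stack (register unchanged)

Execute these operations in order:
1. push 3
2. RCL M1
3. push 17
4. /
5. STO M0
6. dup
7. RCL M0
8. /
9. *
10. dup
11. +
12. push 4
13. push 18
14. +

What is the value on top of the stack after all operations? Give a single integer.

After op 1 (push 3): stack=[3] mem=[0,0,0,0]
After op 2 (RCL M1): stack=[3,0] mem=[0,0,0,0]
After op 3 (push 17): stack=[3,0,17] mem=[0,0,0,0]
After op 4 (/): stack=[3,0] mem=[0,0,0,0]
After op 5 (STO M0): stack=[3] mem=[0,0,0,0]
After op 6 (dup): stack=[3,3] mem=[0,0,0,0]
After op 7 (RCL M0): stack=[3,3,0] mem=[0,0,0,0]
After op 8 (/): stack=[3,0] mem=[0,0,0,0]
After op 9 (*): stack=[0] mem=[0,0,0,0]
After op 10 (dup): stack=[0,0] mem=[0,0,0,0]
After op 11 (+): stack=[0] mem=[0,0,0,0]
After op 12 (push 4): stack=[0,4] mem=[0,0,0,0]
After op 13 (push 18): stack=[0,4,18] mem=[0,0,0,0]
After op 14 (+): stack=[0,22] mem=[0,0,0,0]

Answer: 22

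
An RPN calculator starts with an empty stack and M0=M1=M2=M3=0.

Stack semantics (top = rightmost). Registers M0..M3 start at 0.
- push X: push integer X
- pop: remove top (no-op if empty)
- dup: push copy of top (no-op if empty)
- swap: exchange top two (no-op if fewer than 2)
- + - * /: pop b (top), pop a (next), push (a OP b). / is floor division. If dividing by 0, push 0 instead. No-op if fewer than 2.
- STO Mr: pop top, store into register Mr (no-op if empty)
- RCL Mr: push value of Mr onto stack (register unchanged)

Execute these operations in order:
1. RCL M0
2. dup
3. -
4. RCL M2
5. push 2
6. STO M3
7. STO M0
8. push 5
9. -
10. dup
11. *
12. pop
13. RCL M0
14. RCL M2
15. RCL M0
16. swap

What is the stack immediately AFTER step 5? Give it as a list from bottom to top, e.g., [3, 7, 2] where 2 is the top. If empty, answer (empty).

After op 1 (RCL M0): stack=[0] mem=[0,0,0,0]
After op 2 (dup): stack=[0,0] mem=[0,0,0,0]
After op 3 (-): stack=[0] mem=[0,0,0,0]
After op 4 (RCL M2): stack=[0,0] mem=[0,0,0,0]
After op 5 (push 2): stack=[0,0,2] mem=[0,0,0,0]

[0, 0, 2]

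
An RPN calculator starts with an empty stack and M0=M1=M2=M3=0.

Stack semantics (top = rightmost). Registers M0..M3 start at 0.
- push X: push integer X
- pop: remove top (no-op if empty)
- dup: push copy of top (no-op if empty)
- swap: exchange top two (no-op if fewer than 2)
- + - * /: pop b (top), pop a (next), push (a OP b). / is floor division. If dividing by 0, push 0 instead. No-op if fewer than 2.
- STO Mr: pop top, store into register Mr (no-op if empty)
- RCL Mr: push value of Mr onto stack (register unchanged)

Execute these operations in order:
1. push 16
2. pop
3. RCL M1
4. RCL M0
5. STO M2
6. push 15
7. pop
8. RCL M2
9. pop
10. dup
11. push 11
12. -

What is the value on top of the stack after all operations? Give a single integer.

After op 1 (push 16): stack=[16] mem=[0,0,0,0]
After op 2 (pop): stack=[empty] mem=[0,0,0,0]
After op 3 (RCL M1): stack=[0] mem=[0,0,0,0]
After op 4 (RCL M0): stack=[0,0] mem=[0,0,0,0]
After op 5 (STO M2): stack=[0] mem=[0,0,0,0]
After op 6 (push 15): stack=[0,15] mem=[0,0,0,0]
After op 7 (pop): stack=[0] mem=[0,0,0,0]
After op 8 (RCL M2): stack=[0,0] mem=[0,0,0,0]
After op 9 (pop): stack=[0] mem=[0,0,0,0]
After op 10 (dup): stack=[0,0] mem=[0,0,0,0]
After op 11 (push 11): stack=[0,0,11] mem=[0,0,0,0]
After op 12 (-): stack=[0,-11] mem=[0,0,0,0]

Answer: -11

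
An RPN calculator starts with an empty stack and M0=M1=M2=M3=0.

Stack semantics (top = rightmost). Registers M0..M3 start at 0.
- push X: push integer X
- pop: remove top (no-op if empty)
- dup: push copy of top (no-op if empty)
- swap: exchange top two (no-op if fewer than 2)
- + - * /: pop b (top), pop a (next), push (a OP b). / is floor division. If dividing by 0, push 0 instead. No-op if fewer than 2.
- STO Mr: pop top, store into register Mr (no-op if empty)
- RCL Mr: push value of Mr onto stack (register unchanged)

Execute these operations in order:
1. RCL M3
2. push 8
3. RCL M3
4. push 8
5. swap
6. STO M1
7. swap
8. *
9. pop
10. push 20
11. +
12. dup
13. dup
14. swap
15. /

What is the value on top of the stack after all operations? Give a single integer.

Answer: 1

Derivation:
After op 1 (RCL M3): stack=[0] mem=[0,0,0,0]
After op 2 (push 8): stack=[0,8] mem=[0,0,0,0]
After op 3 (RCL M3): stack=[0,8,0] mem=[0,0,0,0]
After op 4 (push 8): stack=[0,8,0,8] mem=[0,0,0,0]
After op 5 (swap): stack=[0,8,8,0] mem=[0,0,0,0]
After op 6 (STO M1): stack=[0,8,8] mem=[0,0,0,0]
After op 7 (swap): stack=[0,8,8] mem=[0,0,0,0]
After op 8 (*): stack=[0,64] mem=[0,0,0,0]
After op 9 (pop): stack=[0] mem=[0,0,0,0]
After op 10 (push 20): stack=[0,20] mem=[0,0,0,0]
After op 11 (+): stack=[20] mem=[0,0,0,0]
After op 12 (dup): stack=[20,20] mem=[0,0,0,0]
After op 13 (dup): stack=[20,20,20] mem=[0,0,0,0]
After op 14 (swap): stack=[20,20,20] mem=[0,0,0,0]
After op 15 (/): stack=[20,1] mem=[0,0,0,0]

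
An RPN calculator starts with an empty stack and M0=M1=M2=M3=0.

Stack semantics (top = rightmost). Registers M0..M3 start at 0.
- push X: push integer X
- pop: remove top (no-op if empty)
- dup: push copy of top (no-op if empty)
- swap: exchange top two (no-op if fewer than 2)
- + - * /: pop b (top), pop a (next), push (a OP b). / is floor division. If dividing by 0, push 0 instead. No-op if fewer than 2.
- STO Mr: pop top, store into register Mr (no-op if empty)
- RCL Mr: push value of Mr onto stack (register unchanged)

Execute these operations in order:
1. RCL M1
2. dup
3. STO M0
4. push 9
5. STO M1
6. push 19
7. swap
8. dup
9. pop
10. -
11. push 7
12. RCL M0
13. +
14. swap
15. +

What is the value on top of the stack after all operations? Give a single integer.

After op 1 (RCL M1): stack=[0] mem=[0,0,0,0]
After op 2 (dup): stack=[0,0] mem=[0,0,0,0]
After op 3 (STO M0): stack=[0] mem=[0,0,0,0]
After op 4 (push 9): stack=[0,9] mem=[0,0,0,0]
After op 5 (STO M1): stack=[0] mem=[0,9,0,0]
After op 6 (push 19): stack=[0,19] mem=[0,9,0,0]
After op 7 (swap): stack=[19,0] mem=[0,9,0,0]
After op 8 (dup): stack=[19,0,0] mem=[0,9,0,0]
After op 9 (pop): stack=[19,0] mem=[0,9,0,0]
After op 10 (-): stack=[19] mem=[0,9,0,0]
After op 11 (push 7): stack=[19,7] mem=[0,9,0,0]
After op 12 (RCL M0): stack=[19,7,0] mem=[0,9,0,0]
After op 13 (+): stack=[19,7] mem=[0,9,0,0]
After op 14 (swap): stack=[7,19] mem=[0,9,0,0]
After op 15 (+): stack=[26] mem=[0,9,0,0]

Answer: 26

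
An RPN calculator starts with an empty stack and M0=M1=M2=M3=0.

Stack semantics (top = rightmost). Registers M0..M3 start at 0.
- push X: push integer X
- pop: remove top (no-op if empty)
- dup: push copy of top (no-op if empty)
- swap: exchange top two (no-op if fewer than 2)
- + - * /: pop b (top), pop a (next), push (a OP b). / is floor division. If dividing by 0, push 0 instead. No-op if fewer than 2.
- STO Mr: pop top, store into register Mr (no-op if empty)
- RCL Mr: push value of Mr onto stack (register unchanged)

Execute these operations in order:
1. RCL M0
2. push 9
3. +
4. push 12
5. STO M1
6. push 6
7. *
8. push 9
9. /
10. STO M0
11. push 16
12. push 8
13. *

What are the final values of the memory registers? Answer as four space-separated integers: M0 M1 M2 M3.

Answer: 6 12 0 0

Derivation:
After op 1 (RCL M0): stack=[0] mem=[0,0,0,0]
After op 2 (push 9): stack=[0,9] mem=[0,0,0,0]
After op 3 (+): stack=[9] mem=[0,0,0,0]
After op 4 (push 12): stack=[9,12] mem=[0,0,0,0]
After op 5 (STO M1): stack=[9] mem=[0,12,0,0]
After op 6 (push 6): stack=[9,6] mem=[0,12,0,0]
After op 7 (*): stack=[54] mem=[0,12,0,0]
After op 8 (push 9): stack=[54,9] mem=[0,12,0,0]
After op 9 (/): stack=[6] mem=[0,12,0,0]
After op 10 (STO M0): stack=[empty] mem=[6,12,0,0]
After op 11 (push 16): stack=[16] mem=[6,12,0,0]
After op 12 (push 8): stack=[16,8] mem=[6,12,0,0]
After op 13 (*): stack=[128] mem=[6,12,0,0]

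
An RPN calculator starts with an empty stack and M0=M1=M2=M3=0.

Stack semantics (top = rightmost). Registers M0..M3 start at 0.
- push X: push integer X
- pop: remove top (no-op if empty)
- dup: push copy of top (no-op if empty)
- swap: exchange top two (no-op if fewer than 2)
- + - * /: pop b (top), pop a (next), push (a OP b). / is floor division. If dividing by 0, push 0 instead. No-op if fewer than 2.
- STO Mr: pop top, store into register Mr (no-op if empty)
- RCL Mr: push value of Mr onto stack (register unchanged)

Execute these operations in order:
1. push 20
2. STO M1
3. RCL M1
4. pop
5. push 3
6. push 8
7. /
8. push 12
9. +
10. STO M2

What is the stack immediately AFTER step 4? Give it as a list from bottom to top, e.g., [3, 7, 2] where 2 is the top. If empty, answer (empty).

After op 1 (push 20): stack=[20] mem=[0,0,0,0]
After op 2 (STO M1): stack=[empty] mem=[0,20,0,0]
After op 3 (RCL M1): stack=[20] mem=[0,20,0,0]
After op 4 (pop): stack=[empty] mem=[0,20,0,0]

(empty)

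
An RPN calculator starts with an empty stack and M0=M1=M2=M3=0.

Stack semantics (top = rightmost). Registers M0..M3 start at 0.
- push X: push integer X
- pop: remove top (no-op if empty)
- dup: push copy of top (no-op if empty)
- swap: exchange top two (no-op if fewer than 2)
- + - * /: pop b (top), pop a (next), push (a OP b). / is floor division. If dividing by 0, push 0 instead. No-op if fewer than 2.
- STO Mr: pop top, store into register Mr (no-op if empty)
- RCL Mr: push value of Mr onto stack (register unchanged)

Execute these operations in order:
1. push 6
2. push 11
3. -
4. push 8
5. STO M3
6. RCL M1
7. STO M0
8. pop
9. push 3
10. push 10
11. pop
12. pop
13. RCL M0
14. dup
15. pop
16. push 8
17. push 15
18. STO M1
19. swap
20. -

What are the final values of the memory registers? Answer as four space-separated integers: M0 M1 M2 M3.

Answer: 0 15 0 8

Derivation:
After op 1 (push 6): stack=[6] mem=[0,0,0,0]
After op 2 (push 11): stack=[6,11] mem=[0,0,0,0]
After op 3 (-): stack=[-5] mem=[0,0,0,0]
After op 4 (push 8): stack=[-5,8] mem=[0,0,0,0]
After op 5 (STO M3): stack=[-5] mem=[0,0,0,8]
After op 6 (RCL M1): stack=[-5,0] mem=[0,0,0,8]
After op 7 (STO M0): stack=[-5] mem=[0,0,0,8]
After op 8 (pop): stack=[empty] mem=[0,0,0,8]
After op 9 (push 3): stack=[3] mem=[0,0,0,8]
After op 10 (push 10): stack=[3,10] mem=[0,0,0,8]
After op 11 (pop): stack=[3] mem=[0,0,0,8]
After op 12 (pop): stack=[empty] mem=[0,0,0,8]
After op 13 (RCL M0): stack=[0] mem=[0,0,0,8]
After op 14 (dup): stack=[0,0] mem=[0,0,0,8]
After op 15 (pop): stack=[0] mem=[0,0,0,8]
After op 16 (push 8): stack=[0,8] mem=[0,0,0,8]
After op 17 (push 15): stack=[0,8,15] mem=[0,0,0,8]
After op 18 (STO M1): stack=[0,8] mem=[0,15,0,8]
After op 19 (swap): stack=[8,0] mem=[0,15,0,8]
After op 20 (-): stack=[8] mem=[0,15,0,8]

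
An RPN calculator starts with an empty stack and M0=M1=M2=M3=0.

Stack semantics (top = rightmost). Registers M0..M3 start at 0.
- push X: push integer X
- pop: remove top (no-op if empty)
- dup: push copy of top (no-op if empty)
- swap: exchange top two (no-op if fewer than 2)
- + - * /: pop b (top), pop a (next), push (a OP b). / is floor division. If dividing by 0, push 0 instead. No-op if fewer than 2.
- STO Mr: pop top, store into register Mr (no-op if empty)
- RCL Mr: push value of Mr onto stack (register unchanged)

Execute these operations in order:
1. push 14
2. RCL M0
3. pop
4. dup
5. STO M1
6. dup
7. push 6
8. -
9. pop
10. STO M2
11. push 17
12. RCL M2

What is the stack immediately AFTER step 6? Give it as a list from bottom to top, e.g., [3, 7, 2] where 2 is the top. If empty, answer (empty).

After op 1 (push 14): stack=[14] mem=[0,0,0,0]
After op 2 (RCL M0): stack=[14,0] mem=[0,0,0,0]
After op 3 (pop): stack=[14] mem=[0,0,0,0]
After op 4 (dup): stack=[14,14] mem=[0,0,0,0]
After op 5 (STO M1): stack=[14] mem=[0,14,0,0]
After op 6 (dup): stack=[14,14] mem=[0,14,0,0]

[14, 14]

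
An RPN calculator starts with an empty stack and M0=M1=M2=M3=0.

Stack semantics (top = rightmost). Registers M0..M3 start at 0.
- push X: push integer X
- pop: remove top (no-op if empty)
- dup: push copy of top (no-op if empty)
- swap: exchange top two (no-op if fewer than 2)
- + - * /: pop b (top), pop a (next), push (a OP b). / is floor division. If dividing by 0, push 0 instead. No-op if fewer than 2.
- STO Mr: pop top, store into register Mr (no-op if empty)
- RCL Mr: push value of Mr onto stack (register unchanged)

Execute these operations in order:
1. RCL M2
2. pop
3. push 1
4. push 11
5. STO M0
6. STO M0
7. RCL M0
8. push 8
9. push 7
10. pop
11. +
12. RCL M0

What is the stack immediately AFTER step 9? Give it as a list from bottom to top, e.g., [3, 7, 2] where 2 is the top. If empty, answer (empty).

After op 1 (RCL M2): stack=[0] mem=[0,0,0,0]
After op 2 (pop): stack=[empty] mem=[0,0,0,0]
After op 3 (push 1): stack=[1] mem=[0,0,0,0]
After op 4 (push 11): stack=[1,11] mem=[0,0,0,0]
After op 5 (STO M0): stack=[1] mem=[11,0,0,0]
After op 6 (STO M0): stack=[empty] mem=[1,0,0,0]
After op 7 (RCL M0): stack=[1] mem=[1,0,0,0]
After op 8 (push 8): stack=[1,8] mem=[1,0,0,0]
After op 9 (push 7): stack=[1,8,7] mem=[1,0,0,0]

[1, 8, 7]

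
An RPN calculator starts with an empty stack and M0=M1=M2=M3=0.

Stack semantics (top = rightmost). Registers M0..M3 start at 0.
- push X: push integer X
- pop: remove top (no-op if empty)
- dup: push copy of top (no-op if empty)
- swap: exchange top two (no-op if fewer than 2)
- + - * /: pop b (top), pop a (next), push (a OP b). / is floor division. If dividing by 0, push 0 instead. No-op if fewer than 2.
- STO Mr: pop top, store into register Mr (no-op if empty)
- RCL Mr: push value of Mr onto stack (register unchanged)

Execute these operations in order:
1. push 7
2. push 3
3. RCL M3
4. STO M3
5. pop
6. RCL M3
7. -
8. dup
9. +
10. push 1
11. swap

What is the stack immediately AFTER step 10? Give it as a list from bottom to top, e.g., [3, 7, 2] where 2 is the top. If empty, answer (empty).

After op 1 (push 7): stack=[7] mem=[0,0,0,0]
After op 2 (push 3): stack=[7,3] mem=[0,0,0,0]
After op 3 (RCL M3): stack=[7,3,0] mem=[0,0,0,0]
After op 4 (STO M3): stack=[7,3] mem=[0,0,0,0]
After op 5 (pop): stack=[7] mem=[0,0,0,0]
After op 6 (RCL M3): stack=[7,0] mem=[0,0,0,0]
After op 7 (-): stack=[7] mem=[0,0,0,0]
After op 8 (dup): stack=[7,7] mem=[0,0,0,0]
After op 9 (+): stack=[14] mem=[0,0,0,0]
After op 10 (push 1): stack=[14,1] mem=[0,0,0,0]

[14, 1]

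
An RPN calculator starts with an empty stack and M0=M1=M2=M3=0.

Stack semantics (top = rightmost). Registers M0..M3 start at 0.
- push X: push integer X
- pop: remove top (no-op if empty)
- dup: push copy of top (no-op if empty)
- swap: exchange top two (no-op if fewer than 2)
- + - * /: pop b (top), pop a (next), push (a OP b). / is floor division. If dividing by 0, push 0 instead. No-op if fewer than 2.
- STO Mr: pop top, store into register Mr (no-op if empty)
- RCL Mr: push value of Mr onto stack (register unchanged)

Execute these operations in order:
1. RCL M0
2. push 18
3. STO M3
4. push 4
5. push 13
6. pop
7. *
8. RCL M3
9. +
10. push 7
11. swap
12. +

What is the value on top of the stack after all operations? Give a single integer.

Answer: 25

Derivation:
After op 1 (RCL M0): stack=[0] mem=[0,0,0,0]
After op 2 (push 18): stack=[0,18] mem=[0,0,0,0]
After op 3 (STO M3): stack=[0] mem=[0,0,0,18]
After op 4 (push 4): stack=[0,4] mem=[0,0,0,18]
After op 5 (push 13): stack=[0,4,13] mem=[0,0,0,18]
After op 6 (pop): stack=[0,4] mem=[0,0,0,18]
After op 7 (*): stack=[0] mem=[0,0,0,18]
After op 8 (RCL M3): stack=[0,18] mem=[0,0,0,18]
After op 9 (+): stack=[18] mem=[0,0,0,18]
After op 10 (push 7): stack=[18,7] mem=[0,0,0,18]
After op 11 (swap): stack=[7,18] mem=[0,0,0,18]
After op 12 (+): stack=[25] mem=[0,0,0,18]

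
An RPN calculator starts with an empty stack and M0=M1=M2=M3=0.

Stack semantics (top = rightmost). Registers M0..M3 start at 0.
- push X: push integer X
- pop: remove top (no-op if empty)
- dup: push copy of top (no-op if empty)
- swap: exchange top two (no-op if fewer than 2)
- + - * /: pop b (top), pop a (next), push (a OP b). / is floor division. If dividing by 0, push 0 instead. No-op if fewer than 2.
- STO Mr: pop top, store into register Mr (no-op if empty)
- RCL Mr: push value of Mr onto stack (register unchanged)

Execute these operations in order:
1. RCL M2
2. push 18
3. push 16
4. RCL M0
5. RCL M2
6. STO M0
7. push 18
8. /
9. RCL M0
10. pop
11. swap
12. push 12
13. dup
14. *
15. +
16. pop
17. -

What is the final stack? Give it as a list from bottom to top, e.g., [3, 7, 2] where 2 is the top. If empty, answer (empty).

After op 1 (RCL M2): stack=[0] mem=[0,0,0,0]
After op 2 (push 18): stack=[0,18] mem=[0,0,0,0]
After op 3 (push 16): stack=[0,18,16] mem=[0,0,0,0]
After op 4 (RCL M0): stack=[0,18,16,0] mem=[0,0,0,0]
After op 5 (RCL M2): stack=[0,18,16,0,0] mem=[0,0,0,0]
After op 6 (STO M0): stack=[0,18,16,0] mem=[0,0,0,0]
After op 7 (push 18): stack=[0,18,16,0,18] mem=[0,0,0,0]
After op 8 (/): stack=[0,18,16,0] mem=[0,0,0,0]
After op 9 (RCL M0): stack=[0,18,16,0,0] mem=[0,0,0,0]
After op 10 (pop): stack=[0,18,16,0] mem=[0,0,0,0]
After op 11 (swap): stack=[0,18,0,16] mem=[0,0,0,0]
After op 12 (push 12): stack=[0,18,0,16,12] mem=[0,0,0,0]
After op 13 (dup): stack=[0,18,0,16,12,12] mem=[0,0,0,0]
After op 14 (*): stack=[0,18,0,16,144] mem=[0,0,0,0]
After op 15 (+): stack=[0,18,0,160] mem=[0,0,0,0]
After op 16 (pop): stack=[0,18,0] mem=[0,0,0,0]
After op 17 (-): stack=[0,18] mem=[0,0,0,0]

Answer: [0, 18]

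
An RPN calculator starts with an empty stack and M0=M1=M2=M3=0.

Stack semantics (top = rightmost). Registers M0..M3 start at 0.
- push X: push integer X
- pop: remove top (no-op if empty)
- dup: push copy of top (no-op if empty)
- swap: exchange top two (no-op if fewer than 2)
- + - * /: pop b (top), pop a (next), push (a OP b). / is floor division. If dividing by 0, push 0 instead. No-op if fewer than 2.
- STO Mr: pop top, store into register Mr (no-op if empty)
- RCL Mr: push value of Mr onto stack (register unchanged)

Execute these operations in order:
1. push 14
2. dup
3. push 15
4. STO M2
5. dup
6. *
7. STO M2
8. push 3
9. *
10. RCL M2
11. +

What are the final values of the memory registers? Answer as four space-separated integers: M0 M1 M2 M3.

After op 1 (push 14): stack=[14] mem=[0,0,0,0]
After op 2 (dup): stack=[14,14] mem=[0,0,0,0]
After op 3 (push 15): stack=[14,14,15] mem=[0,0,0,0]
After op 4 (STO M2): stack=[14,14] mem=[0,0,15,0]
After op 5 (dup): stack=[14,14,14] mem=[0,0,15,0]
After op 6 (*): stack=[14,196] mem=[0,0,15,0]
After op 7 (STO M2): stack=[14] mem=[0,0,196,0]
After op 8 (push 3): stack=[14,3] mem=[0,0,196,0]
After op 9 (*): stack=[42] mem=[0,0,196,0]
After op 10 (RCL M2): stack=[42,196] mem=[0,0,196,0]
After op 11 (+): stack=[238] mem=[0,0,196,0]

Answer: 0 0 196 0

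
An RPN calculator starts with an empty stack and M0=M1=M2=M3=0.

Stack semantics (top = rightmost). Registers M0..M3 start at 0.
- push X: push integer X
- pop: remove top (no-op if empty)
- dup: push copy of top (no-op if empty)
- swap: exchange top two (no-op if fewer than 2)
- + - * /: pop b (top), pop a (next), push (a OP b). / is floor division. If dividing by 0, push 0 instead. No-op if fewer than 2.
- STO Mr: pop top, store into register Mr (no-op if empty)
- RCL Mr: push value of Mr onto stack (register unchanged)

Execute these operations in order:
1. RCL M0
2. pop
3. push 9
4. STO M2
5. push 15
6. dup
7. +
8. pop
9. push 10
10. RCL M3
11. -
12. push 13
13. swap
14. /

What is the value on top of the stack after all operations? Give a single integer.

After op 1 (RCL M0): stack=[0] mem=[0,0,0,0]
After op 2 (pop): stack=[empty] mem=[0,0,0,0]
After op 3 (push 9): stack=[9] mem=[0,0,0,0]
After op 4 (STO M2): stack=[empty] mem=[0,0,9,0]
After op 5 (push 15): stack=[15] mem=[0,0,9,0]
After op 6 (dup): stack=[15,15] mem=[0,0,9,0]
After op 7 (+): stack=[30] mem=[0,0,9,0]
After op 8 (pop): stack=[empty] mem=[0,0,9,0]
After op 9 (push 10): stack=[10] mem=[0,0,9,0]
After op 10 (RCL M3): stack=[10,0] mem=[0,0,9,0]
After op 11 (-): stack=[10] mem=[0,0,9,0]
After op 12 (push 13): stack=[10,13] mem=[0,0,9,0]
After op 13 (swap): stack=[13,10] mem=[0,0,9,0]
After op 14 (/): stack=[1] mem=[0,0,9,0]

Answer: 1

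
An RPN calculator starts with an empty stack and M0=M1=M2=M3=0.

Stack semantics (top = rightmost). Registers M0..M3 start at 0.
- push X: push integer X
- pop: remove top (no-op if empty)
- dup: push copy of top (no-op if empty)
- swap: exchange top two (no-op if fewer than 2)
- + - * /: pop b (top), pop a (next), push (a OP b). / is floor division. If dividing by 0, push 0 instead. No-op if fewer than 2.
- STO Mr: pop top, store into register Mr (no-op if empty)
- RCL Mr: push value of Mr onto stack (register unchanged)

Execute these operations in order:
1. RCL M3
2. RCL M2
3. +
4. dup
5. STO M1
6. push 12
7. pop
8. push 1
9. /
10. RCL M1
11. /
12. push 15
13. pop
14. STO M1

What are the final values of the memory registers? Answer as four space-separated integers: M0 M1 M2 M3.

Answer: 0 0 0 0

Derivation:
After op 1 (RCL M3): stack=[0] mem=[0,0,0,0]
After op 2 (RCL M2): stack=[0,0] mem=[0,0,0,0]
After op 3 (+): stack=[0] mem=[0,0,0,0]
After op 4 (dup): stack=[0,0] mem=[0,0,0,0]
After op 5 (STO M1): stack=[0] mem=[0,0,0,0]
After op 6 (push 12): stack=[0,12] mem=[0,0,0,0]
After op 7 (pop): stack=[0] mem=[0,0,0,0]
After op 8 (push 1): stack=[0,1] mem=[0,0,0,0]
After op 9 (/): stack=[0] mem=[0,0,0,0]
After op 10 (RCL M1): stack=[0,0] mem=[0,0,0,0]
After op 11 (/): stack=[0] mem=[0,0,0,0]
After op 12 (push 15): stack=[0,15] mem=[0,0,0,0]
After op 13 (pop): stack=[0] mem=[0,0,0,0]
After op 14 (STO M1): stack=[empty] mem=[0,0,0,0]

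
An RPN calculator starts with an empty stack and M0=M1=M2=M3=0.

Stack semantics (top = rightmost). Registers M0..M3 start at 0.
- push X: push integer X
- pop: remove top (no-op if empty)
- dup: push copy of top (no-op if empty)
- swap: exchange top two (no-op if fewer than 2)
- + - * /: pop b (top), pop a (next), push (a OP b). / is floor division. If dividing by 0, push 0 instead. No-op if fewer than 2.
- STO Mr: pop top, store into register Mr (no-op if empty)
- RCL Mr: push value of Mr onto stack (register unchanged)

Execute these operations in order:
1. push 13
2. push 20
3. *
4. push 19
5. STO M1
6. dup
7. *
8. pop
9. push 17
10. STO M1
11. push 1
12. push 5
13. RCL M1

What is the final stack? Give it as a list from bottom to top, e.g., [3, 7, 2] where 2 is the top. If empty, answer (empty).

After op 1 (push 13): stack=[13] mem=[0,0,0,0]
After op 2 (push 20): stack=[13,20] mem=[0,0,0,0]
After op 3 (*): stack=[260] mem=[0,0,0,0]
After op 4 (push 19): stack=[260,19] mem=[0,0,0,0]
After op 5 (STO M1): stack=[260] mem=[0,19,0,0]
After op 6 (dup): stack=[260,260] mem=[0,19,0,0]
After op 7 (*): stack=[67600] mem=[0,19,0,0]
After op 8 (pop): stack=[empty] mem=[0,19,0,0]
After op 9 (push 17): stack=[17] mem=[0,19,0,0]
After op 10 (STO M1): stack=[empty] mem=[0,17,0,0]
After op 11 (push 1): stack=[1] mem=[0,17,0,0]
After op 12 (push 5): stack=[1,5] mem=[0,17,0,0]
After op 13 (RCL M1): stack=[1,5,17] mem=[0,17,0,0]

Answer: [1, 5, 17]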